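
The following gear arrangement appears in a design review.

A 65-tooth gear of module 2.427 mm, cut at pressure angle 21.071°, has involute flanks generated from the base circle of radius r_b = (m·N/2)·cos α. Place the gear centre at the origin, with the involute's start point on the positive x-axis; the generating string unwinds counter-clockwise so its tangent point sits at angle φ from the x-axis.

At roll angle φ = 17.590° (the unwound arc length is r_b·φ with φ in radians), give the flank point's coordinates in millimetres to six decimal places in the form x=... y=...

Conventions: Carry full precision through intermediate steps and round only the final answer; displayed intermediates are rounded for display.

recognized (one wheel, involute flank): single-mesh tooth geometry, m = 2.427, N = 65
pitch radius r_p = m·N/2 = 2.427·65/2 = 78.877500
base radius r_b = r_p·cos α = 78.877500·cos 21.071° = 73.603405
roll angle φ = 17.590° = 0.30700342 rad
x = r_b·(cos φ + φ·sin φ) = 76.990703
y = r_b·(sin φ − φ·cos φ) = 0.703246

x=76.990703 y=0.703246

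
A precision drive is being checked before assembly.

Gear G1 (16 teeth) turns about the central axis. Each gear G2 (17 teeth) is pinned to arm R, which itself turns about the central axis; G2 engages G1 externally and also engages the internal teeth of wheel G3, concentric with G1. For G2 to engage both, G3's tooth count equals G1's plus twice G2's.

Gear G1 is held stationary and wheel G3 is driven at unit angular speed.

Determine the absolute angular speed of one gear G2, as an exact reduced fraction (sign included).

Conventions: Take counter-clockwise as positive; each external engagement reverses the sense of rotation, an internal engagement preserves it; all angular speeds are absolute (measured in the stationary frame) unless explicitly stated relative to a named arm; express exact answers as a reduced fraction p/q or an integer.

topology: planetary set — G1 16T / G2 17T / G3 50T, arm = carrier (Willis)
ring teeth: 16 + 2·17 = 50
16(ω_sun−ω_arm) = −50(ω_ring−ω_arm),  ω_sun = 0, ω_ring = 1
16(0−ω_arm) = −50(1−ω_arm)  ⇒  66·ω_arm = 50  ⇒  ω_arm = 25/33
sun–planet mesh: 16·(0−25/33) = −17·(ω_p−ω_arm)  ⇒  ω_p−ω_arm = 400/561
ω_p = 25/33 + 400/561 = 25/17
exact speed ratio = 25/17

25/17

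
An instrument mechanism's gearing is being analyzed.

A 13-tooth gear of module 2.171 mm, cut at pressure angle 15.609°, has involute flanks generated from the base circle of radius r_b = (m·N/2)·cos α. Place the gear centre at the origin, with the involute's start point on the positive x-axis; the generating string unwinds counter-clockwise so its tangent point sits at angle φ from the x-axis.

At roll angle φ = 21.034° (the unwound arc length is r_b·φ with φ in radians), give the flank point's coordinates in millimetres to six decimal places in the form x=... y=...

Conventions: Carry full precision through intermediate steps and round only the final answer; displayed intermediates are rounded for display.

class = single-mesh tooth geometry [base-circle involute, m = 2.171, 13T]
pitch radius r_p = m·N/2 = 2.171·13/2 = 14.111500
base radius r_b = r_p·cos α = 14.111500·cos 15.609° = 13.591072
roll angle φ = 21.034° = 0.36711255 rad
x = r_b·(cos φ + φ·sin φ) = 14.476291
y = r_b·(sin φ − φ·cos φ) = 0.221139

x=14.476291 y=0.221139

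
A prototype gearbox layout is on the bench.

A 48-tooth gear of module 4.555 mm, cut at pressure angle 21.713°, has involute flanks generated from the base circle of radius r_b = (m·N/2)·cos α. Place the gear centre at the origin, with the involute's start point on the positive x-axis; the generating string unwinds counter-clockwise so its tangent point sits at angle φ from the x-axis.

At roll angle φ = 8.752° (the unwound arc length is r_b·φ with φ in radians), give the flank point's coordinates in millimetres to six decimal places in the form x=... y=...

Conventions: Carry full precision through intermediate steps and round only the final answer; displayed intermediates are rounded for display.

x=102.741585 y=0.120381

topology: single-mesh involute geometry — m = 4.555, N = 48
pitch radius r_p = m·N/2 = 4.555·48/2 = 109.320000
base radius r_b = r_p·cos α = 109.320000·cos 21.713° = 101.563599
roll angle φ = 8.752° = 0.15275122 rad
x = r_b·(cos φ + φ·sin φ) = 102.741585
y = r_b·(sin φ − φ·cos φ) = 0.120381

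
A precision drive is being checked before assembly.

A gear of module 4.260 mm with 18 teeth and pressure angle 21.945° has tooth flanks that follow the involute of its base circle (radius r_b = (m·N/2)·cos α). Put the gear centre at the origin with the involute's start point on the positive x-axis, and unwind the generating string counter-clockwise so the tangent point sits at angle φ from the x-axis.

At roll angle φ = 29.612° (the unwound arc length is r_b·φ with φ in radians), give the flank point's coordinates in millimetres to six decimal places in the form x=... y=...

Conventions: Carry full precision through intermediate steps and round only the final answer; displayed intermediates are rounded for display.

x=39.999000 y=1.593145

recognized (one wheel, involute flank): single-mesh tooth geometry, m = 4.260, N = 18
pitch radius r_p = m·N/2 = 4.260·18/2 = 38.340000
base radius r_b = r_p·cos α = 38.340000·cos 21.945° = 35.562000
roll angle φ = 29.612° = 0.51682690 rad
x = r_b·(cos φ + φ·sin φ) = 39.999000
y = r_b·(sin φ − φ·cos φ) = 1.593145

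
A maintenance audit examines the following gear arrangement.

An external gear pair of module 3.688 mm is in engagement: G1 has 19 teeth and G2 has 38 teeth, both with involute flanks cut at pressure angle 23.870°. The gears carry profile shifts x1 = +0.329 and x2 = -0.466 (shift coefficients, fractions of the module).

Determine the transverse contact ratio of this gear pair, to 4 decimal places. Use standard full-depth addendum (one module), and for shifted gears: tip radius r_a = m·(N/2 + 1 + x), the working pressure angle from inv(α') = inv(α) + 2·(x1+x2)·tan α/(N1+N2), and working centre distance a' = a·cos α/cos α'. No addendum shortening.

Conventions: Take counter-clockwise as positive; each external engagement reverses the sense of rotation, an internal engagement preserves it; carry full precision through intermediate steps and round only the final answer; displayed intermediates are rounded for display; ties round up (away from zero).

1.4642

topology: single-mesh involute geometry — m = 3.688, 19T/38T pair
base radii: r_b1 = 32.039229, r_b2 = 64.078459
tip radii: r_a1 = 39.937352, r_a2 = 72.041392
inv(α') = inv(23.870°) + 2·(+0.329-0.466)·tan α/(19+38) = 0.02377547  ⇒  α' = 23.22844°
a' = a·cos α / cos α' = 105.1080·cos 23.870°/cos 23.22844° = 104.596298
action lengths: √(r_a1²−r_b1²) = 23.842816, √(r_a2²−r_b2²) = 32.922838
base pitch p_b = π·m·cos α = 10.595180
CR = (23.842816 + 32.922838 − 104.596298·sin 23.22844°)/10.595180 = 1.464163
contact ratio ≈ 1.4642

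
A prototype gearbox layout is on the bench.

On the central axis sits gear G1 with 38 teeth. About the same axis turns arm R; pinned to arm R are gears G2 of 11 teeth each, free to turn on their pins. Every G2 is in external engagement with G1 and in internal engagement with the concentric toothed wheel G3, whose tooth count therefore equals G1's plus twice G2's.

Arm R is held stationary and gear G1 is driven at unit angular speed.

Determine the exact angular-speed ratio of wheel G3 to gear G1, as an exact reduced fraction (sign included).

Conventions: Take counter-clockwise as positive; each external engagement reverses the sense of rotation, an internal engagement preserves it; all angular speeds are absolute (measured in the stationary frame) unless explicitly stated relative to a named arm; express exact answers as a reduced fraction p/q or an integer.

-19/30

topology: planetary set — G1 38T / G2 11T / G3 60T, arm = carrier (Willis)
ring teeth: 38 + 2·11 = 60
38(ω_sun−ω_arm) = −60(ω_ring−ω_arm),  ω_arm = 0, ω_sun = 1
ω_ring = 0 − (38/60)(1−0) = -19/30
ω_out/ω_in = -19/30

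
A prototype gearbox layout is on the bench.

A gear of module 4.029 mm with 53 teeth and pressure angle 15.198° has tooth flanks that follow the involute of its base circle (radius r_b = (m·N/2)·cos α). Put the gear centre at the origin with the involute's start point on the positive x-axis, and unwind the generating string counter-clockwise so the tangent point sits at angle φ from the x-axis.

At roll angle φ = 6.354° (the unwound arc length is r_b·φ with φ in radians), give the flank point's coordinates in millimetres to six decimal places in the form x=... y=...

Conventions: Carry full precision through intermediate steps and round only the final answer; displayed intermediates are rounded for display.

topology: single-mesh involute geometry — m = 4.029, N = 53
pitch radius r_p = m·N/2 = 4.029·53/2 = 106.768500
base radius r_b = r_p·cos α = 106.768500·cos 15.198° = 103.034341
roll angle φ = 6.354° = 0.11089822 rad
x = r_b·(cos φ + φ·sin φ) = 103.665974
y = r_b·(sin φ − φ·cos φ) = 0.046784

x=103.665974 y=0.046784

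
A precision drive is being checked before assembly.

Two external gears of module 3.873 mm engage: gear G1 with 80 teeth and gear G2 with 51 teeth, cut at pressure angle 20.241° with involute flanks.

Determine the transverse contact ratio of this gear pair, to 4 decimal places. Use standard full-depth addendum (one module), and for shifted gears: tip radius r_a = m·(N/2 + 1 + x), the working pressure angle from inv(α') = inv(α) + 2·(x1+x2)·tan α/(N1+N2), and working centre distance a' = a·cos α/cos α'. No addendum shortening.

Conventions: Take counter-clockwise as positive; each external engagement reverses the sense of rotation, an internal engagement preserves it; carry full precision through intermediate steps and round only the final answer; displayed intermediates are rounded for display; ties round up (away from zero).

topology: single-mesh involute geometry — m = 3.873, 80T/51T pair
base radii: r_b1 = 145.353023, r_b2 = 92.662552
tip radii: r_a1 = 158.793000, r_a2 = 102.634500
no profile shift: α' = α, a' = a
action lengths: √(r_a1²−r_b1²) = 63.935246, √(r_a2²−r_b2²) = 44.130398
base pitch p_b = π·m·cos α = 11.416000
CR = (63.935246 + 44.130398 − 253.681500·sin 20.24100°)/11.416000 = 1.778165
contact ratio ≈ 1.7782

1.7782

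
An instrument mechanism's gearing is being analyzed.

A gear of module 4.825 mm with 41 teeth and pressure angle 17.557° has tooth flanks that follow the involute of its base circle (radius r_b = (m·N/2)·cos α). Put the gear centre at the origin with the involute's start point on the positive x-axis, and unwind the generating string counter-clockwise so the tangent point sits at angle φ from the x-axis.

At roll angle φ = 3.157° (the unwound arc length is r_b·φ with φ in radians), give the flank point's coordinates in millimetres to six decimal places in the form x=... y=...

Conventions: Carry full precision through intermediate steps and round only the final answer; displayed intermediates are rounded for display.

class = single-mesh tooth geometry [base-circle involute, m = 4.825, 41T]
pitch radius r_p = m·N/2 = 4.825·41/2 = 98.912500
base radius r_b = r_p·cos α = 98.912500·cos 17.557° = 94.304891
roll angle φ = 3.157° = 0.05510004 rad
x = r_b·(cos φ + φ·sin φ) = 94.447938
y = r_b·(sin φ − φ·cos φ) = 0.005257

x=94.447938 y=0.005257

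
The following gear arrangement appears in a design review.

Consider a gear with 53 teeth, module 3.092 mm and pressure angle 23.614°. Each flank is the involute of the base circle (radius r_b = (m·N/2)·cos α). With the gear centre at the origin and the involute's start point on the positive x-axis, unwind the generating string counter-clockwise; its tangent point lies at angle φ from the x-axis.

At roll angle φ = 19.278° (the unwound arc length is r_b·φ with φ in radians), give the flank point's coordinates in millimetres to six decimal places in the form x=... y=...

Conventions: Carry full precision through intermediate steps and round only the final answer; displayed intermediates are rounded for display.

x=79.207060 y=0.942494

class = single-mesh tooth geometry [base-circle involute, m = 3.092, 53T]
pitch radius r_p = m·N/2 = 3.092·53/2 = 81.938000
base radius r_b = r_p·cos α = 81.938000·cos 23.614° = 75.076912
roll angle φ = 19.278° = 0.33646457 rad
x = r_b·(cos φ + φ·sin φ) = 79.207060
y = r_b·(sin φ − φ·cos φ) = 0.942494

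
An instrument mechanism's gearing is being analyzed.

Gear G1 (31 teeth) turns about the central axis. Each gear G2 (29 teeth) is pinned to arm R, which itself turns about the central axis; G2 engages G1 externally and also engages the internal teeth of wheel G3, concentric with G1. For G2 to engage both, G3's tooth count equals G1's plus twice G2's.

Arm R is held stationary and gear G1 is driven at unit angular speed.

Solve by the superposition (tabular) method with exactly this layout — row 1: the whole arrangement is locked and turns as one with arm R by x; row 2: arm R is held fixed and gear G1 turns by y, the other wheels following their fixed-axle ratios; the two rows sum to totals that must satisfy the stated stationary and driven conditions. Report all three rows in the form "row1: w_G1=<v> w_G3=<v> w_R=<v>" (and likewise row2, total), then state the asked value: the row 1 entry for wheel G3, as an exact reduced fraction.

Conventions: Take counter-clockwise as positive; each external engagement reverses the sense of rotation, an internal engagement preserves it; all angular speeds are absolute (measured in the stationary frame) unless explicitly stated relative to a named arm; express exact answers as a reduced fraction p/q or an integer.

row1: w_G1=0 w_G3=0 w_R=0
row2: w_G1=1 w_G3=-31/89 w_R=0
total: w_G1=1 w_G3=-31/89 w_R=0
asked value: 0

class = planetary set [G3 = 31+2·29 = 89; Willis about the carrier]
superposition row 1 [locked train]: every member turns x
row 2: sun turns y, ring = −(31/89)·y, arm 0
boundary: total ω_arm = x = 0 and total ω_sun = x + y = 1  ⇒  y = 1, x = 0
row 2 ring = −(31/89)·1 = -31/89
totals (row 1 + row 2): sun 0 + 1 = 1, ring 0 + (-31/89) = -31/89, arm 0 + 0 = 0
asked cell (row1, ring) = 0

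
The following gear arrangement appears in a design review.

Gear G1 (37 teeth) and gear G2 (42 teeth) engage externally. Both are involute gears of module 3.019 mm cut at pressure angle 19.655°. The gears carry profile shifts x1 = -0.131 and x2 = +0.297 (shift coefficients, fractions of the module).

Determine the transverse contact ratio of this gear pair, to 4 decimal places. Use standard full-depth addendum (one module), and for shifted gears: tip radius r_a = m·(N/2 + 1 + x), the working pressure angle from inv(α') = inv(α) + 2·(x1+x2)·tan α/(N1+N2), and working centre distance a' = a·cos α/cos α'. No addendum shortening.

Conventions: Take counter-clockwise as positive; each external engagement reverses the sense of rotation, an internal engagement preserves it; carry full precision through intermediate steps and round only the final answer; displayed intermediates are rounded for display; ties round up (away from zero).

1.6891

class = single-mesh tooth geometry [involute pair 37T × 42T, m = 3.019]
base radii: r_b1 = 52.597313, r_b2 = 59.705058
tip radii: r_a1 = 58.475011, r_a2 = 67.314643
inv(α') = inv(19.655°) + 2·(-0.131+0.297)·tan α/(37+42) = 0.01562254  ⇒  α' = 20.30550°
a' = a·cos α / cos α' = 119.2505·cos 19.655°/cos 20.30550° = 119.743773
action lengths: √(r_a1²−r_b1²) = 25.550922, √(r_a2²−r_b2²) = 31.089664
base pitch p_b = π·m·cos α = 8.931856
CR = (25.550922 + 31.089664 − 119.743773·sin 20.30550°)/8.931856 = 1.689058
contact ratio ≈ 1.6891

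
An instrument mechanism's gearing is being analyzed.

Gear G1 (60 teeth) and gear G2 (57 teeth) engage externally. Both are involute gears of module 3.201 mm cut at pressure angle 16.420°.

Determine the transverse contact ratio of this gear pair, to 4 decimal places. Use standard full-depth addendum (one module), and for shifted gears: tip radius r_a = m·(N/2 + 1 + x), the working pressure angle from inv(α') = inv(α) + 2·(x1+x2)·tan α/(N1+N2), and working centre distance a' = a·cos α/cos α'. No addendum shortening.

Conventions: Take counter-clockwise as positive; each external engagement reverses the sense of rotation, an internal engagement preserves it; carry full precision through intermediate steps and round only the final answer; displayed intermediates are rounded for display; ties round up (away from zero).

recognized (one external pair, fixed centres): single-mesh tooth geometry, m = 3.201, N1 = 60, N2 = 57
base radii: r_b1 = 92.113451, r_b2 = 87.507779
tip radii: r_a1 = 99.231000, r_a2 = 94.429500
no profile shift: α' = α, a' = a
action lengths: √(r_a1²−r_b1²) = 36.903977, √(r_a2²−r_b2²) = 35.486887
base pitch p_b = π·m·cos α = 9.646098
CR = (36.903977 + 35.486887 − 187.258500·sin 16.42000°)/9.646098 = 2.017119
contact ratio ≈ 2.0171

2.0171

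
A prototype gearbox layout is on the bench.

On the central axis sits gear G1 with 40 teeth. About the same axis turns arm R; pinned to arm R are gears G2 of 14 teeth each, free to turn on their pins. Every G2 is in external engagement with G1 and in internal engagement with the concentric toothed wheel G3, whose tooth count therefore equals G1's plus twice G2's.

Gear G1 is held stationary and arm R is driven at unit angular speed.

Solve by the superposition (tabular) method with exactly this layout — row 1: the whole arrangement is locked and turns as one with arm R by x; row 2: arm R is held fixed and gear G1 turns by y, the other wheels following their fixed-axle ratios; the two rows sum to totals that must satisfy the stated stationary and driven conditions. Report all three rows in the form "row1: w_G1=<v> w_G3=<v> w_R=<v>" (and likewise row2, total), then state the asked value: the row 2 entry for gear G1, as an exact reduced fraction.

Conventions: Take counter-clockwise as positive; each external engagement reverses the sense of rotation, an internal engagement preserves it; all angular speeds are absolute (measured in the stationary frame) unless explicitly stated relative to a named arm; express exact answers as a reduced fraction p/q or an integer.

class = planetary set [G3 = 40+2·14 = 68; Willis about the carrier]
row 1 (train locked, turned with arm): all members turn x
superposition row 2 [arm held]: sun y, ring −(40/68)·y, arm 0
boundary: total ω_sun = x + y = 0 and total ω_arm = x = 1  ⇒  y = -1, x = 1
row 2 ring = −(40/68)·(-1) = 10/17
totals (row 1 + row 2): sun 1 + (-1) = 0, ring 1 + 10/17 = 27/17, arm 1 + 0 = 1
asked cell (row2, sun) = -1

row1: w_G1=1 w_G3=1 w_R=1
row2: w_G1=-1 w_G3=10/17 w_R=0
total: w_G1=0 w_G3=27/17 w_R=1
asked value: -1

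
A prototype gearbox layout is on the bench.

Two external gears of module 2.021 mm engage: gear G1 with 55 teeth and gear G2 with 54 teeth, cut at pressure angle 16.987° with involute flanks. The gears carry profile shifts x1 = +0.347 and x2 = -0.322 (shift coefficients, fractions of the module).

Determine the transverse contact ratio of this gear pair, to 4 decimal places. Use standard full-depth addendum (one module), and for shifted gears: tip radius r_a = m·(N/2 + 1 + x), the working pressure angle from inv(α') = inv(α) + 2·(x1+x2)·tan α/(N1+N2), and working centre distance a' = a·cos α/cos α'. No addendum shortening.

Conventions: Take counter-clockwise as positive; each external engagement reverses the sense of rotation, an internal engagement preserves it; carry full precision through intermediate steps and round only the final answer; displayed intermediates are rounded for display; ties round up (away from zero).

1.9332

topology: single-mesh involute geometry — m = 2.021, 55T/54T pair
base radii: r_b1 = 53.152713, r_b2 = 52.186300
tip radii: r_a1 = 58.299787, r_a2 = 55.937238
inv(α') = inv(16.987°) + 2·(+0.347-0.322)·tan α/(55+54) = 0.00914365  ⇒  α' = 17.07258°
a' = a·cos α / cos α' = 110.1445·cos 16.987°/cos 17.07258° = 110.194902
action lengths: √(r_a1²−r_b1²) = 23.951081, √(r_a2²−r_b2²) = 20.138636
base pitch p_b = π·m·cos α = 6.072152
CR = (23.951081 + 20.138636 − 110.194902·sin 17.07258°)/6.072152 = 1.933151
contact ratio ≈ 1.9332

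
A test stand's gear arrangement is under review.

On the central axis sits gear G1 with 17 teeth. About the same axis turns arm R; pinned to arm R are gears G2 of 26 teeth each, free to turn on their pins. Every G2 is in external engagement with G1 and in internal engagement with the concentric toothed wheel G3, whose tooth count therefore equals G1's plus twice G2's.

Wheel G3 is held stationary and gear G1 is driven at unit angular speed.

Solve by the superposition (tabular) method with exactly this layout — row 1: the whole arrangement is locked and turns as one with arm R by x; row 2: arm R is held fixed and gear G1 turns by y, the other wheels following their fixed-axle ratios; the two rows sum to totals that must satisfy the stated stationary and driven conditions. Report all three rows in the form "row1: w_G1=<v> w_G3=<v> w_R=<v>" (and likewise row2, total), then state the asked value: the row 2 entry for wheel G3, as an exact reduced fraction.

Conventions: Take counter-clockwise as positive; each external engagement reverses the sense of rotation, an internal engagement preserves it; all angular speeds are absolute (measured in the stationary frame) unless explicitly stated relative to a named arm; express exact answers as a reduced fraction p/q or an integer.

planetary set (17T centre, 26T on arm, 69T internal) — Willis relation
row 1 (train locked, turned with arm): all members turn x
row 2 (arm held, sun turns y): ω_ring = −(17/69)·y, ω_arm = 0
boundary: total ω_ring = x − (17/69)·y = 0 and total ω_sun = x + y = 1  ⇒  y = 69/86, x = 17/86
row 2 ring = −(17/69)·69/86 = -17/86
totals (row 1 + row 2): sun 17/86 + 69/86 = 1, ring 17/86 + (-17/86) = 0, arm 17/86 + 0 = 17/86
asked cell (row2, ring) = -17/86

row1: w_G1=17/86 w_G3=17/86 w_R=17/86
row2: w_G1=69/86 w_G3=-17/86 w_R=0
total: w_G1=1 w_G3=0 w_R=17/86
asked value: -17/86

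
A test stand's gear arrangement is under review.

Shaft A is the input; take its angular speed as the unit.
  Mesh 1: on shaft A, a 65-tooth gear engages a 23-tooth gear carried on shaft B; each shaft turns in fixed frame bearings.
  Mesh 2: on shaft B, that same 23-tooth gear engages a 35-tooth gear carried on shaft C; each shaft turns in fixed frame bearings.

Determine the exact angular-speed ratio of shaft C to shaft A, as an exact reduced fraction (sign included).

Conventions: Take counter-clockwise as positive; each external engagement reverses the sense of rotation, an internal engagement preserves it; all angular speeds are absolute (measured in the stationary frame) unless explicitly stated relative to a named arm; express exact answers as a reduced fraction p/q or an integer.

class = fixed-axis compound train [2 meshes; 2 ratios multiply, 2 sense flips]
mesh 1 [65T→23T]: running ratio 65/23, sense −
mesh 2 [23T→35T]: running ratio 13/7, sense +
ω_out/ω_in = 13/7

13/7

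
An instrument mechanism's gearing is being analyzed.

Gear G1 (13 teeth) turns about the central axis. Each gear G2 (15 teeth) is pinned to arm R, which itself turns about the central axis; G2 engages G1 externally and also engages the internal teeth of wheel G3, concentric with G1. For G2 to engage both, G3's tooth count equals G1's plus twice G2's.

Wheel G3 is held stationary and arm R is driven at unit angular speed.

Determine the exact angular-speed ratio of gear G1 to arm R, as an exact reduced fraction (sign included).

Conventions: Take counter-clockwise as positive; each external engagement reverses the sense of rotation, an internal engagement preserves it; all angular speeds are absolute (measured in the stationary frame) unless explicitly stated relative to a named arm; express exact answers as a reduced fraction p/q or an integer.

56/13

recognized (axles ride arm R): planetary set, 13/15/43 teeth
ring teeth: 13 + 2·15 = 43
13(ω_sun−ω_arm) = −43(ω_ring−ω_arm),  ω_ring = 0, ω_arm = 1
ω_sun = 1 − (43/13)(0−1) = 56/13
ω_out/ω_in = 56/13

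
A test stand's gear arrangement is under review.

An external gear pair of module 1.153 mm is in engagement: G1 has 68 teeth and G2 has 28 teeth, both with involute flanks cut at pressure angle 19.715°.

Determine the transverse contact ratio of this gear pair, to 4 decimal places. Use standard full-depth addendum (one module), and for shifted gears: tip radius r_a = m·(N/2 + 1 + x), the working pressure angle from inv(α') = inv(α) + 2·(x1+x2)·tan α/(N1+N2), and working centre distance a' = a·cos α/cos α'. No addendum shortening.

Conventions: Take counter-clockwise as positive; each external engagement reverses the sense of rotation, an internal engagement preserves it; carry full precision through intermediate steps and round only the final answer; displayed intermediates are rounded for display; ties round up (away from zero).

class = single-mesh tooth geometry [involute pair 68T × 28T, m = 1.153]
base radii: r_b1 = 36.904067, r_b2 = 15.195792
tip radii: r_a1 = 40.355000, r_a2 = 17.295000
no profile shift: α' = α, a' = a
action lengths: √(r_a1²−r_b1²) = 16.328375, √(r_a2²−r_b2²) = 8.258627
base pitch p_b = π·m·cos α = 3.409928
CR = (16.328375 + 8.258627 − 55.344000·sin 19.71500°)/3.409928 = 1.735275
contact ratio ≈ 1.7353

1.7353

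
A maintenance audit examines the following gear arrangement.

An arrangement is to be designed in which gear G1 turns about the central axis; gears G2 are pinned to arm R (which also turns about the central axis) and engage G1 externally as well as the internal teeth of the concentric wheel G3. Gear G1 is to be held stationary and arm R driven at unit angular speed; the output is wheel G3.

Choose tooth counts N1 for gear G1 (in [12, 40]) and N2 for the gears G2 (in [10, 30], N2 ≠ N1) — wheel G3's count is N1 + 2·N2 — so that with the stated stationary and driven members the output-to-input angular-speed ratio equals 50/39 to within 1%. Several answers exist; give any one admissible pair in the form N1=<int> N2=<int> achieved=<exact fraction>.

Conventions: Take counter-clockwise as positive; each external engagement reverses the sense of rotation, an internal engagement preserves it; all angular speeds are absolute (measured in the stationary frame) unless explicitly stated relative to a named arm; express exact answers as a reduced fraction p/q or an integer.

design class (target 50/39): planetary set
Willis with ω_sun = 0: ω_ring/ω_arm = (N1+N3)/N3; set equal to 50/39  ⇒  N3/N1 = 1/(50/39 − 1) = 39/11
N3 = N1 + 2·N2  ⇒  N2/N1 = (N3/N1 − 1)/2 = (39/11 − 1)/2 = 14/11
smallest multiple with N1 ≥ 12 and N2 ≥ 10: k = 2  ⇒  N1 = 2·11 = 22, N2 = 2·14 = 28 (N1 ≤ 40, N2 ≤ 30, N2 ≠ N1 ✓), N3 = 22 + 2·28 = 78
check: (N1+N3)/N3 with N1 = 22, N3 = 78 gives 50/39; |achieved − target| = 0 ≤ 1/78 ✓

N1=22 N2=28 achieved=50/39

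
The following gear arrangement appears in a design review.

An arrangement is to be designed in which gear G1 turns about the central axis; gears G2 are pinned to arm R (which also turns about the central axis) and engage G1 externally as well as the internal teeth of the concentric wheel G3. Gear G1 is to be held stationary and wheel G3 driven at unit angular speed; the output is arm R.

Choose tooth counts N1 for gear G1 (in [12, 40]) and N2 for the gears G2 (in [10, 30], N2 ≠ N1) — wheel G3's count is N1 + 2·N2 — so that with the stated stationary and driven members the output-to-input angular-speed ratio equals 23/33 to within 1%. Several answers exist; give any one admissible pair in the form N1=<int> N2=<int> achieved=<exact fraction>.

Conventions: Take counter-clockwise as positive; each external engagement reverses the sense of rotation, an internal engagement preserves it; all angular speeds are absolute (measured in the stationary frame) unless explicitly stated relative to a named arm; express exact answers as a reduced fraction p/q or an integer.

design class (target 23/33): planetary set
Willis with ω_sun = 0: ω_arm/ω_ring = N3/(N1+N3); set equal to 23/33  ⇒  N3/N1 = (23/33)/(1 − 23/33) = 23/10
N3 = N1 + 2·N2  ⇒  N2/N1 = (N3/N1 − 1)/2 = (23/10 − 1)/2 = 13/20
smallest multiple with N1 ≥ 12 and N2 ≥ 10: k = 1  ⇒  N1 = 1·20 = 20, N2 = 1·13 = 13 (N1 ≤ 40, N2 ≤ 30, N2 ≠ N1 ✓), N3 = 20 + 2·13 = 46
check: N3/(N1+N3) with N1 = 20, N3 = 46 gives 23/33; |achieved − target| = 0 ≤ 23/3300 ✓

N1=20 N2=13 achieved=23/33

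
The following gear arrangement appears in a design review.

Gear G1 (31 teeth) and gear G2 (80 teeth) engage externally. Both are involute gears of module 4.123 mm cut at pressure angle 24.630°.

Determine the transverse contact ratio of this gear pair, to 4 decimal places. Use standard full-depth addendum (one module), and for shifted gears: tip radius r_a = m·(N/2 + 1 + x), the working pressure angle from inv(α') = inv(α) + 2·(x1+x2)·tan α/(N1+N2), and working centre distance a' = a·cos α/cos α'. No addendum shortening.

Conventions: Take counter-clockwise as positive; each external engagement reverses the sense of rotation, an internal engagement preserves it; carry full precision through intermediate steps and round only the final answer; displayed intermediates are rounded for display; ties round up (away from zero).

1.5411

recognized (one external pair, fixed centres): single-mesh tooth geometry, m = 4.123, N1 = 31, N2 = 80
base radii: r_b1 = 58.092160, r_b2 = 149.915252
tip radii: r_a1 = 68.029500, r_a2 = 169.043000
no profile shift: α' = α, a' = a
action lengths: √(r_a1²−r_b1²) = 35.402172, √(r_a2²−r_b2²) = 78.108598
base pitch p_b = π·m·cos α = 11.774316
CR = (35.402172 + 78.108598 − 228.826500·sin 24.63000°)/11.774316 = 1.541131
contact ratio ≈ 1.5411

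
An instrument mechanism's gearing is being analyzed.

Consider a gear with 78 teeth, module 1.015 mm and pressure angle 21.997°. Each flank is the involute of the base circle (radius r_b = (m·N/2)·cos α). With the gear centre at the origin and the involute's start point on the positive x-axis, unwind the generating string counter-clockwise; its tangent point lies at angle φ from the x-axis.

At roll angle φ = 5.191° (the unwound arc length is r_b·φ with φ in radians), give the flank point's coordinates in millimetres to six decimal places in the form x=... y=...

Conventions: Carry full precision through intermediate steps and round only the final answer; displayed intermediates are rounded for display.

recognized (one wheel, involute flank): single-mesh tooth geometry, m = 1.015, N = 78
pitch radius r_p = m·N/2 = 1.015·78/2 = 39.585000
base radius r_b = r_p·cos α = 39.585000·cos 21.997° = 36.703349
roll angle φ = 5.191° = 0.09060004 rad
x = r_b·(cos φ + φ·sin φ) = 36.853678
y = r_b·(sin φ − φ·cos φ) = 0.009091

x=36.853678 y=0.009091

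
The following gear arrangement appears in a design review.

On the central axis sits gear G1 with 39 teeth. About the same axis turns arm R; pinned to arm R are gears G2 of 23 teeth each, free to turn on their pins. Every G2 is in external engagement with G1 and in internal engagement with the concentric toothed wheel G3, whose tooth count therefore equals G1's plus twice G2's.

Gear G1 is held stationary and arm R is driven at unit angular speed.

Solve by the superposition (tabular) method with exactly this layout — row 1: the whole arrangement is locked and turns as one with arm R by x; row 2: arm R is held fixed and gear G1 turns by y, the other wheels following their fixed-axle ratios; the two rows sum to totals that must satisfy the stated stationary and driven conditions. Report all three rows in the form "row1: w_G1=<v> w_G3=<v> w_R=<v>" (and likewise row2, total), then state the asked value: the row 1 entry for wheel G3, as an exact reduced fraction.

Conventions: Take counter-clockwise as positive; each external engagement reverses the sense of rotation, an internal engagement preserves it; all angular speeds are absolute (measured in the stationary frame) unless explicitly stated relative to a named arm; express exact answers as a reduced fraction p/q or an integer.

recognized (axles ride arm R): planetary set, 39/23/85 teeth
row 1: whole set turns with the arm by x
row 2 — arm fixed, fixed-axis ratios: sun y, ring −(39/85)·y, arm 0
boundary: total ω_sun = x + y = 0 and total ω_arm = x = 1  ⇒  y = -1, x = 1
row 2 ring = −(39/85)·(-1) = 39/85
totals (row 1 + row 2): sun 1 + (-1) = 0, ring 1 + 39/85 = 124/85, arm 1 + 0 = 1
asked cell (row1, ring) = 1

row1: w_G1=1 w_G3=1 w_R=1
row2: w_G1=-1 w_G3=39/85 w_R=0
total: w_G1=0 w_G3=124/85 w_R=1
asked value: 1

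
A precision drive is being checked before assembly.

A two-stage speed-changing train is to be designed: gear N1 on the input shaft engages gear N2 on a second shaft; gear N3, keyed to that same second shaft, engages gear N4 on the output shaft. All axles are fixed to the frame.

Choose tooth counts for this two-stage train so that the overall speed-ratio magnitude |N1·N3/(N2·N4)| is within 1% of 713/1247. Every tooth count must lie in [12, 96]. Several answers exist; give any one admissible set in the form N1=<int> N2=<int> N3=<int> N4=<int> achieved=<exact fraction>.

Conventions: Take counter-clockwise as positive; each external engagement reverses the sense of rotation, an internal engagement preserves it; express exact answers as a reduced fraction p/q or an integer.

design class (target 713/1247): fixed-axis compound train
target = 713/1247 in lowest terms: an exact hit needs N1·N3 = k·713 and N2·N4 = k·1247 for one integer k, every count in [12, 96]; additionally prefer no 1:1 stage (N1 ≠ N2, N3 ≠ N4)
k = 1: N1·N3 = 713 = 23·31, N2·N4 = 1247 = 29·43
achieved = 23·31/(29·43) = 713/1247; |achieved − target| = 0 ≤ 713/124700 ✓

N1=23 N2=29 N3=31 N4=43 achieved=713/1247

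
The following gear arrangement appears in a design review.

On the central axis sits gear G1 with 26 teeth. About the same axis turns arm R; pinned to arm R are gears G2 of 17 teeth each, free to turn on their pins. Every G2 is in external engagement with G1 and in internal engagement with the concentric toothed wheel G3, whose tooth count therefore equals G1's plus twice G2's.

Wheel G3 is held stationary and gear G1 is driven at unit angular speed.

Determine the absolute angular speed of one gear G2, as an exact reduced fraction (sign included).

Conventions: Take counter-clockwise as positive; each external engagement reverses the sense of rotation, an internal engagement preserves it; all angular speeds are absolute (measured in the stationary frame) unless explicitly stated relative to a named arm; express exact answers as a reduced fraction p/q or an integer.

class = planetary set [G3 = 26+2·17 = 60; Willis about the carrier]
ring teeth: 26 + 2·17 = 60
26(ω_sun−ω_arm) = −60(ω_ring−ω_arm),  ω_ring = 0, ω_sun = 1
26(1−ω_arm) = −60(0−ω_arm)  ⇒  86·ω_arm = 26  ⇒  ω_arm = 13/43
sun–planet mesh: 26·(1−13/43) = −17·(ω_p−ω_arm)  ⇒  ω_p−ω_arm = -780/731
ω_p = 13/43 − 780/731 = -13/17
exact speed ratio = -13/17

-13/17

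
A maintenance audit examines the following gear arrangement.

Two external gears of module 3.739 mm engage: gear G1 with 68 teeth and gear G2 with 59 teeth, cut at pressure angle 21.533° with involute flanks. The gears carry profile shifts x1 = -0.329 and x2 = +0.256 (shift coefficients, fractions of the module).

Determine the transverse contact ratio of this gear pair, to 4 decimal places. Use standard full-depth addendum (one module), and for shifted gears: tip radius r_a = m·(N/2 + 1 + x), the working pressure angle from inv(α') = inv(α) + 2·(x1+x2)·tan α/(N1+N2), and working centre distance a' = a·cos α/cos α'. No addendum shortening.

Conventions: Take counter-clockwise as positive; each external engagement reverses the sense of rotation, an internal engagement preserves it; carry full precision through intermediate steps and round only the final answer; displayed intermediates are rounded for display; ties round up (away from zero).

recognized (one external pair, fixed centres): single-mesh tooth geometry, m = 3.739, N1 = 68, N2 = 59
base radii: r_b1 = 118.253409, r_b2 = 102.602223
tip radii: r_a1 = 129.634869, r_a2 = 114.996684
inv(α') = inv(21.533°) + 2·(-0.329+0.256)·tan α/(68+59) = 0.01830060  ⇒  α' = 21.36462°
a' = a·cos α / cos α' = 237.4265·cos 21.533°/cos 21.36462° = 237.152534
action lengths: √(r_a1²−r_b1²) = 53.116198, √(r_a2²−r_b2²) = 51.932853
base pitch p_b = π·m·cos α = 10.926589
CR = (53.116198 + 51.932853 − 237.152534·sin 21.36462°)/10.926589 = 1.707207
contact ratio ≈ 1.7072

1.7072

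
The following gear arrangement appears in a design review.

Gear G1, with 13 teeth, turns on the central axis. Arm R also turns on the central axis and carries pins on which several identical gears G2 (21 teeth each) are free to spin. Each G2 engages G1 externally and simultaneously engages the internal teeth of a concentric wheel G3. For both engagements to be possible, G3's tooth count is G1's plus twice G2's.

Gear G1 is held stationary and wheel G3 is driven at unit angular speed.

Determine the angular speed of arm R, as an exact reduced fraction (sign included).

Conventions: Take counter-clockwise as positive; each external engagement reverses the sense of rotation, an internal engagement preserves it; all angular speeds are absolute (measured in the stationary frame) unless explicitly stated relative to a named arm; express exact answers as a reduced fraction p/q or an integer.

class = planetary set [G3 = 13+2·21 = 55; Willis about the carrier]
ring teeth: 13 + 2·21 = 55
13(ω_sun−ω_arm) = −55(ω_ring−ω_arm),  ω_sun = 0, ω_ring = 1
13(0−ω_arm) = −55(1−ω_arm)  ⇒  68·ω_arm = 55  ⇒  ω_arm = 55/68
exact speed ratio = 55/68

55/68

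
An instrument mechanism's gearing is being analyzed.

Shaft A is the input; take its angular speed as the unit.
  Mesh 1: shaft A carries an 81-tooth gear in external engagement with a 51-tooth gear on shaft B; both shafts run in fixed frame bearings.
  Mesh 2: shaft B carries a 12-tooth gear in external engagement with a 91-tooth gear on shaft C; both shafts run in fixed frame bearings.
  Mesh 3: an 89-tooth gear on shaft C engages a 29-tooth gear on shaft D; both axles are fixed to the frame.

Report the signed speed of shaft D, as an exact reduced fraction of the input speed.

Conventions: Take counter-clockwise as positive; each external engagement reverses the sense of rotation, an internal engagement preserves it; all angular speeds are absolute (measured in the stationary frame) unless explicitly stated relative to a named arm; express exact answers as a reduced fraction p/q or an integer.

3-mesh fixed-axis compound train (all bearings frame-fixed)
mesh 1 [81T→51T]: |ω|/ω_in = 1×81/51 = 27/17, sense flips to −
mesh 2 [12T→91T]: |ω|/ω_in = (27/17)×12/91 = 324/1547, sense flips to +
mesh 3 [89T→29T]: |ω|/ω_in = (324/1547)×89/29 = 28836/44863, sense flips to −
signed output speed (× input speed) = -28836/44863

-28836/44863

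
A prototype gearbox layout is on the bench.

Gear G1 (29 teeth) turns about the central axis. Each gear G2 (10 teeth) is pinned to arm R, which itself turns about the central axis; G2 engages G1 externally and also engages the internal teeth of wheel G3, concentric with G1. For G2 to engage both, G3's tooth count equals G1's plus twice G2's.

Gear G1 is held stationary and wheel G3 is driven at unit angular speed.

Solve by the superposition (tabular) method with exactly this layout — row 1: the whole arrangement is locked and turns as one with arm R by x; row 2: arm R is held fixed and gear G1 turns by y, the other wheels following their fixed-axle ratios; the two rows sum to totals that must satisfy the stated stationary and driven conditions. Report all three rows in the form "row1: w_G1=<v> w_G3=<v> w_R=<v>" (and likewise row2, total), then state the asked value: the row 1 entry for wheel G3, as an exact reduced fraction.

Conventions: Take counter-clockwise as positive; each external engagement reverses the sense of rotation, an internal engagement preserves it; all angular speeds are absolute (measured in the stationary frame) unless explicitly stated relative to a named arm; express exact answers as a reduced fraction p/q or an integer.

row1: w_G1=49/78 w_G3=49/78 w_R=49/78
row2: w_G1=-49/78 w_G3=29/78 w_R=0
total: w_G1=0 w_G3=1 w_R=49/78
asked value: 49/78

class = planetary set [G3 = 29+2·10 = 49; Willis about the carrier]
row 1: whole set turns with the arm by x
superposition row 2 [arm held]: sun y, ring −(29/49)·y, arm 0
boundary: total ω_sun = x + y = 0 and total ω_ring = x − (29/49)·y = 1  ⇒  y = -49/78, x = 49/78
row 2 ring = −(29/49)·(-49/78) = 29/78
totals (row 1 + row 2): sun 49/78 + (-49/78) = 0, ring 49/78 + 29/78 = 1, arm 49/78 + 0 = 49/78
asked cell (row1, ring) = 49/78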